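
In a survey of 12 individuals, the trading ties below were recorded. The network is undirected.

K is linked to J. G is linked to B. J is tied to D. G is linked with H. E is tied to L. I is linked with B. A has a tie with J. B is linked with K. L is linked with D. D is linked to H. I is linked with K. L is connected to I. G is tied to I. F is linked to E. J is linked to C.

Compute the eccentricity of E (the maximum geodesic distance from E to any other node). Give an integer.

4

Distances from E: A:4, B:3, C:4, D:2, F:1, G:3, H:3, I:2, J:3, K:3, L:1.
The largest is 4 (to A and C), so the eccentricity of E is 4.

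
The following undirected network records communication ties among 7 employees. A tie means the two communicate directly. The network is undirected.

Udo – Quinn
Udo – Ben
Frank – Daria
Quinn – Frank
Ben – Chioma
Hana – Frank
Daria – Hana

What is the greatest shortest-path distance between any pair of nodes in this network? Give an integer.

Eccentricity of each node (its greatest distance to any other): Ben:4, Chioma:5, Daria:5, Frank:4, Hana:5, Quinn:3, Udo:3.
The maximum eccentricity is 5, realized for instance by the pair Hana–Chioma via Hana – Frank – Quinn – Udo – Ben – Chioma. So the diameter is 5.

5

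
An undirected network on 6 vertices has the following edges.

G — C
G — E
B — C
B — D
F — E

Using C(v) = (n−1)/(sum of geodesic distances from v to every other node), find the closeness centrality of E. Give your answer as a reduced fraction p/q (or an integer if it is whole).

5/11

Distances from E: B:3, C:2, D:4, F:1, G:1. Sum = 11.
n = 6, so closeness = 5/11.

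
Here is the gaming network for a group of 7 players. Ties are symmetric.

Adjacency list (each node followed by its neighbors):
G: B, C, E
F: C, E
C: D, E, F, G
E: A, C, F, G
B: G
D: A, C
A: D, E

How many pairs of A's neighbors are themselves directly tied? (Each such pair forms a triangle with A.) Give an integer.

A's neighbors are D and E, but none of them are tied to each other, so no triangle contains A.

0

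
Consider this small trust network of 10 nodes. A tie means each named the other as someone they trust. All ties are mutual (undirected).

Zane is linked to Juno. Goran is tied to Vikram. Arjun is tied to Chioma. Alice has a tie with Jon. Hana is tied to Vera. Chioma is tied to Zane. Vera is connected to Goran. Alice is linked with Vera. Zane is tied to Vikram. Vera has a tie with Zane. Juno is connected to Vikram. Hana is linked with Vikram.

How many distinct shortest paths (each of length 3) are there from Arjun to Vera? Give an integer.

The shortest distance is 3, and the only length-3 path is Arjun–Chioma–Zane–Vera. So there is exactly 1 shortest path.

1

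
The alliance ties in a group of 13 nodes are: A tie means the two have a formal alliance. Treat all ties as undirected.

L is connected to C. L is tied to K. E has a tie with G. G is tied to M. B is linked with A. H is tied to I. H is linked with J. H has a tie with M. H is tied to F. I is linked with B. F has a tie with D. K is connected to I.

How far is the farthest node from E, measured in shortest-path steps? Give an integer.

7

Distances from E: A:6, B:5, C:7, D:5, F:4, G:1, H:3, I:4, J:4, K:5, L:6, M:2.
The largest is 7 (to C), so the eccentricity of E is 7.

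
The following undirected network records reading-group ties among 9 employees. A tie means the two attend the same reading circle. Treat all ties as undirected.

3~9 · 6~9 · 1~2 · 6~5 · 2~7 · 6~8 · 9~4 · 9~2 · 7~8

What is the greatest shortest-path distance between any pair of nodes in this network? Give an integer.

Eccentricity of each node (its greatest distance to any other): 1:4, 2:3, 3:3, 4:3, 5:4, 6:3, 7:3, 8:3, 9:2.
The maximum eccentricity is 4, realized for instance by the pair 1–5 via 1 – 2 – 9 – 6 – 5. So the diameter is 4.

4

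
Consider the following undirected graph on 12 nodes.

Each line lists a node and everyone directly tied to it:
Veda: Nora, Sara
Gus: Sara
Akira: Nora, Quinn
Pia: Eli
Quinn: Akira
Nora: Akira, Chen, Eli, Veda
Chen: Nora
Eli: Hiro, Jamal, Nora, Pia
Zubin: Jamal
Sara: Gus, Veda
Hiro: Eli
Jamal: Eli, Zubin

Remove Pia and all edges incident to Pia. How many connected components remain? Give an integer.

Pia's neighbors (Eli) remain reachable from one another through other ties, so the rest of the network stays in one piece.

1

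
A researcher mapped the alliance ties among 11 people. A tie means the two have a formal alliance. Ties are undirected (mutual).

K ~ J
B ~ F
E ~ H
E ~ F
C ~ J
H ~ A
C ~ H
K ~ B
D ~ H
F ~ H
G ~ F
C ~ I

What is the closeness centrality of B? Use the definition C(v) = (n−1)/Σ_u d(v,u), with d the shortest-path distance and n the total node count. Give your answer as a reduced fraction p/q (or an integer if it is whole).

10/23

Distances from B: A:3, C:3, D:3, E:2, F:1, G:2, H:2, I:4, J:2, K:1. Sum = 23.
n = 11, so closeness = 10/23.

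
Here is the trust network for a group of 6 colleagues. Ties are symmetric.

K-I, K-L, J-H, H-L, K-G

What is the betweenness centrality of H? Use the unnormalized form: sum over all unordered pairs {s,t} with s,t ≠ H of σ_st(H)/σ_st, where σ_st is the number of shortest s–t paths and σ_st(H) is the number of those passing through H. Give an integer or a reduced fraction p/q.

4

Pairs whose geodesics pass through H — J–G: 1; J–I: 1; J–K: 1; J–L: 1.
All other pairs contribute 0.
Summing the contributions gives betweenness(H) = 4.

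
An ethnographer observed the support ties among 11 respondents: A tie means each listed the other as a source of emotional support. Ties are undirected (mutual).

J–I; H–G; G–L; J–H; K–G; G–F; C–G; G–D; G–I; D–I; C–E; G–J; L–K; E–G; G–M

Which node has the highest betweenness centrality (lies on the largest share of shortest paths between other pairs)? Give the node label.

Unnormalized betweenness of each node: C:0, D:0, E:0, F:0, G:39, H:0, I:1/2, J:1/2, K:0, L:0, M:0.
G has the largest value, 39, making it the main broker — the node through which the most shortest paths run.

G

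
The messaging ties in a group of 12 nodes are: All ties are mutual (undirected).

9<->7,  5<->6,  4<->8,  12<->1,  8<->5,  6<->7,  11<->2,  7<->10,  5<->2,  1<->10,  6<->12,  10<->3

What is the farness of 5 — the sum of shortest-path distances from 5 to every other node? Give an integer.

24

Distances from 5: 1:3, 2:1, 3:4, 4:2, 6:1, 7:2, 8:1, 9:3, 10:3, 11:2, 12:2.
Sum = 3 + 1 + 4 + 2 + 1 + 2 + 1 + 3 + 3 + 2 + 2 = 24.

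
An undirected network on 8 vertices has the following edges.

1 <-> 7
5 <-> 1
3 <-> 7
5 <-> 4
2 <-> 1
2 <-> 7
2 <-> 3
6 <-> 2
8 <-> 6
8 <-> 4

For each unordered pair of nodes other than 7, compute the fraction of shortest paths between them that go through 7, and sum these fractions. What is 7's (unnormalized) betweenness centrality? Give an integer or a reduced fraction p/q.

Pairs whose geodesics pass through 7 — 5–3: 1/2; 4–3: 1/3; 3–1: 1/2.
All other pairs contribute 0.
Summing the contributions gives betweenness(7) = 4/3.

4/3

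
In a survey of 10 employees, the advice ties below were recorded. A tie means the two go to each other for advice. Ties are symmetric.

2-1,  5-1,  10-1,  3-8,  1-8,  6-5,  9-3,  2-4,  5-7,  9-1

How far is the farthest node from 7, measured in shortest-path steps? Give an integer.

4

Distances from 7: 1:2, 2:3, 3:4, 4:4, 5:1, 6:2, 8:3, 9:3, 10:3.
The largest is 4 (to 3 and 4), so the eccentricity of 7 is 4.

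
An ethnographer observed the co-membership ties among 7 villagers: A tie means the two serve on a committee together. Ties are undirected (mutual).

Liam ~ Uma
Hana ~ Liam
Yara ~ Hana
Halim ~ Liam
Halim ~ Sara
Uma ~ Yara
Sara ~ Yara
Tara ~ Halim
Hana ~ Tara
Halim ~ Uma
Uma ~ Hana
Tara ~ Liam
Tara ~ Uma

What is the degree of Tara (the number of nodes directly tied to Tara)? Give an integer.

4

Tara is directly tied to Halim, Hana, Liam, and Uma. That is 4 neighbors, so the degree of Tara is 4.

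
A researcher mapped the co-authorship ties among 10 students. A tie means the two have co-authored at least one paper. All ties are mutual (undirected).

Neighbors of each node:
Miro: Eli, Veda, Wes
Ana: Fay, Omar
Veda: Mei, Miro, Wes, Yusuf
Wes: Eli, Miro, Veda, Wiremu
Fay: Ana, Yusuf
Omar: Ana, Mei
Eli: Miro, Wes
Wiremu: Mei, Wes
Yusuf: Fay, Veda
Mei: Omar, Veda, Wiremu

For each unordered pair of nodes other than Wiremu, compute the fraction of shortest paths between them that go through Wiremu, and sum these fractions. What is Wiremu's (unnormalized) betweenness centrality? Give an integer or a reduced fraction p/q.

Pairs whose geodesics pass through Wiremu — Ana–Wes: 1/3; Ana–Eli: 1/5; Omar–Wes: 1/2; Omar–Eli: 1/3; Mei–Wes: 1/2; Mei–Eli: 1/3.
All other pairs contribute 0.
Summing the contributions gives betweenness(Wiremu) = 11/5.

11/5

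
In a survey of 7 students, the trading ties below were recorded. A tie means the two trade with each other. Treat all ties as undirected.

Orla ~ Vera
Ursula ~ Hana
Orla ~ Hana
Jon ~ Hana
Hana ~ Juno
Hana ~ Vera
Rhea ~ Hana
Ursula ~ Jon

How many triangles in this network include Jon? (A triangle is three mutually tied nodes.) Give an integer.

Jon's neighbors: Hana and Ursula.
Neighbor pairs that are themselves tied: Jon–Hana–Ursula. Each forms one triangle with Jon, for 1 in total.

1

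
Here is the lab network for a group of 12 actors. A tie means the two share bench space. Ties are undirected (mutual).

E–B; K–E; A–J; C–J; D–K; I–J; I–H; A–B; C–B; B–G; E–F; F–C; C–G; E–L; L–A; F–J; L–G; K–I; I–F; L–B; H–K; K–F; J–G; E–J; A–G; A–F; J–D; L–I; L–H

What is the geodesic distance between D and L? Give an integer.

One shortest route is D – J – A – L, which uses 3 edges, and at distance 2 from D we only reach {A, C, E, F, G, H, I}, which does not include L. So d(D,L) = 3.

3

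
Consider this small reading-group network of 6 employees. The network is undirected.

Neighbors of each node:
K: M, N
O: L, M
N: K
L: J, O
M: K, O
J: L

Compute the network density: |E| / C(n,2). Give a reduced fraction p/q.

There are 5 edges and 6 nodes, so the maximum possible is C(6,2) = 15.
Density = 5/15 = 1/3.

1/3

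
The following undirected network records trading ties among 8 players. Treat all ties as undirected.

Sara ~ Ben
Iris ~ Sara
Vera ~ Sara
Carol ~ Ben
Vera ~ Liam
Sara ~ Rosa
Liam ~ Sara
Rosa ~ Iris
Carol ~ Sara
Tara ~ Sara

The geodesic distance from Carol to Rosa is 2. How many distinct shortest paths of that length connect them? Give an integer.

1

The shortest distance is 2, and the only length-2 path is Carol–Sara–Rosa. So there is exactly 1 shortest path.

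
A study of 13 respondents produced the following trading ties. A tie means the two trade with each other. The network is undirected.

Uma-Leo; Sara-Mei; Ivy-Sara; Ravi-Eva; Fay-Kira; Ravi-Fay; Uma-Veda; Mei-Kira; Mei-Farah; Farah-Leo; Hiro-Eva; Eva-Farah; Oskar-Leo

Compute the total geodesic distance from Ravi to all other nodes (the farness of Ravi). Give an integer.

36

Distances from Ravi: Eva:1, Farah:2, Fay:1, Hiro:2, Ivy:5, Kira:2, Leo:3, Mei:3, Oskar:4, Sara:4, Uma:4, Veda:5.
Sum = 1 + 2 + 1 + 2 + 5 + 2 + 3 + 3 + 4 + 4 + 4 + 5 = 36.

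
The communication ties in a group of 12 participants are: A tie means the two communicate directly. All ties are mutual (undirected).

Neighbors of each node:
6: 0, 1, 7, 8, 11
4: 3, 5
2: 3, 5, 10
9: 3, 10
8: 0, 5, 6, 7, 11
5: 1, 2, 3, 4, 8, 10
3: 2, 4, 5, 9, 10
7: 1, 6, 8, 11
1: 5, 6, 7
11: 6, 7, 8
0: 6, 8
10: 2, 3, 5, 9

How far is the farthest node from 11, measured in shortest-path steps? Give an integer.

4

Distances from 11: 0:2, 1:2, 2:3, 3:3, 4:3, 5:2, 6:1, 7:1, 8:1, 9:4, 10:3.
The largest is 4 (to 9), so the eccentricity of 11 is 4.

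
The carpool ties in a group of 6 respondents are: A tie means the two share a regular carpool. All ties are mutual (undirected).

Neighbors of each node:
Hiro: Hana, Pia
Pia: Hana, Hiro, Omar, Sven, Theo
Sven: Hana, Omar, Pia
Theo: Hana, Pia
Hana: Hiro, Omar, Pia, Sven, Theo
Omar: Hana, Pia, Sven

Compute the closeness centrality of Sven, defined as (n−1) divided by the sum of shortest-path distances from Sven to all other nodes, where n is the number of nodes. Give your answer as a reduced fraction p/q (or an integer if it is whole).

Distances from Sven: Hana:1, Hiro:2, Omar:1, Pia:1, Theo:2. Sum = 7.
n = 6, so closeness = 5/7.

5/7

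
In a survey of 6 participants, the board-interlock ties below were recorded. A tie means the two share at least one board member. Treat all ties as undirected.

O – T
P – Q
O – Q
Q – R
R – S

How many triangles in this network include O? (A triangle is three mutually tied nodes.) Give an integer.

0

O's neighbors are Q and T, but none of them are tied to each other, so no triangle contains O.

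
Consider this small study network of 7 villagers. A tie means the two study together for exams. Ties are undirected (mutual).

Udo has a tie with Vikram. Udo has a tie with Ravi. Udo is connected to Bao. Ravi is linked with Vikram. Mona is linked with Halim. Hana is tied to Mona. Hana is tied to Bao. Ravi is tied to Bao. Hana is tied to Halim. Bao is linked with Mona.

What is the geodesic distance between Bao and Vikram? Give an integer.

2

One shortest route is Bao – Udo – Vikram, which uses 2 edges, and Bao and Vikram are not directly tied, so nothing shorter exists. So d(Bao,Vikram) = 2.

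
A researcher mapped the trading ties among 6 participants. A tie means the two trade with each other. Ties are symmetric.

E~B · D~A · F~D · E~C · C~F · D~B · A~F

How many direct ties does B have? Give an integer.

2

B is directly tied to D and E. That is 2 neighbors, so the degree of B is 2.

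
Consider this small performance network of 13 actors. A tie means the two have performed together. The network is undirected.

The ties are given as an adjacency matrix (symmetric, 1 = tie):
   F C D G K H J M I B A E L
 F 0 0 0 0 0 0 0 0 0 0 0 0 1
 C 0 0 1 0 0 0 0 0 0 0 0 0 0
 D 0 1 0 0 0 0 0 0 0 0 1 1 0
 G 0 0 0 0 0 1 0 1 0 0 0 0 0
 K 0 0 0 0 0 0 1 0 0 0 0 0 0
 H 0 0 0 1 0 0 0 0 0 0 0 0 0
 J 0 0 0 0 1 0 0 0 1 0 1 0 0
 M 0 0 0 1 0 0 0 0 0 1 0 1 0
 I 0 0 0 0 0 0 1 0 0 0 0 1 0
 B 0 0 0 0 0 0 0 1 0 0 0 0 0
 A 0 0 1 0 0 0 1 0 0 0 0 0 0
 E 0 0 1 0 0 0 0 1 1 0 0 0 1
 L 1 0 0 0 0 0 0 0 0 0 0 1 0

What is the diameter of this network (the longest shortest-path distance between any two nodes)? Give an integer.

Eccentricity of each node (its greatest distance to any other): A:5, B:5, C:5, D:4, E:3, F:5, G:5, H:6, I:4, J:5, K:6, L:4, M:4.
The maximum eccentricity is 6, realized for instance by the pair K–H via K – J – I – E – M – G – H. So the diameter is 6.

6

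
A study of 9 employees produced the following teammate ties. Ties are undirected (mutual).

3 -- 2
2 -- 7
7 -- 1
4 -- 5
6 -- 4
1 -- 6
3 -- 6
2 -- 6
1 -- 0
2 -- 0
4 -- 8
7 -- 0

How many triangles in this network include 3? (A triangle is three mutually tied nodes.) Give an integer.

1

3's neighbors: 2 and 6.
Neighbor pairs that are themselves tied: 3–2–6. Each forms one triangle with 3, for 1 in total.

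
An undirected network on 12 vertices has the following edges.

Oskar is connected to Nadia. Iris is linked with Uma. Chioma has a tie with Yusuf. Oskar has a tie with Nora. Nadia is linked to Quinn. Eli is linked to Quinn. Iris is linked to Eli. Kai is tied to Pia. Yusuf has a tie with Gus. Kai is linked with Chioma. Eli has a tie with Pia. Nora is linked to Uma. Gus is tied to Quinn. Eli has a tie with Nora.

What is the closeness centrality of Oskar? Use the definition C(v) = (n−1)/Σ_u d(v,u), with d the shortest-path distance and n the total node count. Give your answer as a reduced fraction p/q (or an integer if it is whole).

Distances from Oskar: Chioma:5, Eli:2, Gus:3, Iris:3, Kai:4, Nadia:1, Nora:1, Pia:3, Quinn:2, Uma:2, Yusuf:4. Sum = 30.
n = 12, so closeness = 11/30.

11/30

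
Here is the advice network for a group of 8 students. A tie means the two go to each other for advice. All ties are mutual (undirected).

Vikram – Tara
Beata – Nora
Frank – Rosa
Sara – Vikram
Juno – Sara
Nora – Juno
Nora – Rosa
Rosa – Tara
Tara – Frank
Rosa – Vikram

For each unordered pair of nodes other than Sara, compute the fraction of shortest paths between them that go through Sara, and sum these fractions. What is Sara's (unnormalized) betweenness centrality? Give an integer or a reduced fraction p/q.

Pairs whose geodesics pass through Sara — Juno–Vikram: 1; Juno–Tara: 1/2.
All other pairs contribute 0.
Summing the contributions gives betweenness(Sara) = 3/2.

3/2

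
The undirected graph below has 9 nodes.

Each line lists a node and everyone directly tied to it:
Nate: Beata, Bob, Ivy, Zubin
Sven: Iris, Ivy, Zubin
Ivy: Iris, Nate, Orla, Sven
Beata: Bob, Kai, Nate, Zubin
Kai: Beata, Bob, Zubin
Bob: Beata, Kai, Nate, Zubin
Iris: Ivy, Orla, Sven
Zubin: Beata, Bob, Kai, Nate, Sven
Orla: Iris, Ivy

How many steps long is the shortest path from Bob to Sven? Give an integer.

2

One shortest route is Bob – Zubin – Sven, which uses 2 edges, and Bob and Sven are not directly tied, so nothing shorter exists. So d(Bob,Sven) = 2.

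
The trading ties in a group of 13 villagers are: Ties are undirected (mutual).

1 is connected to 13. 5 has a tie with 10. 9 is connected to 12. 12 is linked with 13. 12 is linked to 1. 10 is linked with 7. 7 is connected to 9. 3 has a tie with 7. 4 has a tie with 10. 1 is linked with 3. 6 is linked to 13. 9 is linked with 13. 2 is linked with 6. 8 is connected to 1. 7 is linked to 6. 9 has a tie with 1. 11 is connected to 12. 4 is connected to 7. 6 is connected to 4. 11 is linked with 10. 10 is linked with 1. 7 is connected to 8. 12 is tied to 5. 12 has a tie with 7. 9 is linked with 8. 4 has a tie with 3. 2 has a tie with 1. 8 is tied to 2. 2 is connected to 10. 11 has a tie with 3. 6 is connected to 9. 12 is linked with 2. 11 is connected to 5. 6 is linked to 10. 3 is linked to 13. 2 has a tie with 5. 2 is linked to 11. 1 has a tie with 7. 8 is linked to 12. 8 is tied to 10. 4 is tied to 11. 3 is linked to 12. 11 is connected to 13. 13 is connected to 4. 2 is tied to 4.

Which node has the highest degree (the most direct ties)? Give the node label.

12

Degrees — 1:8, 2:8, 3:6, 4:7, 5:4, 6:6, 7:8, 8:6, 9:6, 10:8, 11:7, 12:9, 13:7.
The maximum is 9, attained only by 12.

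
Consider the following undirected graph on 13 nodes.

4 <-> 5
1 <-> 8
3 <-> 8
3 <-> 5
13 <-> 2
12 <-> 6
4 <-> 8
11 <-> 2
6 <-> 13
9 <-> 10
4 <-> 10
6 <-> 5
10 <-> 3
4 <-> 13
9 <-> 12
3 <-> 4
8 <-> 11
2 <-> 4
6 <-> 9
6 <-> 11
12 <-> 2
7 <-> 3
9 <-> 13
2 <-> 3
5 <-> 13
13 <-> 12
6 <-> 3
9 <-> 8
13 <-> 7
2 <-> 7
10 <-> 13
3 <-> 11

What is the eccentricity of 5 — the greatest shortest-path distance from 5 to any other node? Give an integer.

Distances from 5: 1:3, 2:2, 3:1, 4:1, 6:1, 7:2, 8:2, 9:2, 10:2, 11:2, 12:2, 13:1.
The largest is 3 (to 1), so the eccentricity of 5 is 3.

3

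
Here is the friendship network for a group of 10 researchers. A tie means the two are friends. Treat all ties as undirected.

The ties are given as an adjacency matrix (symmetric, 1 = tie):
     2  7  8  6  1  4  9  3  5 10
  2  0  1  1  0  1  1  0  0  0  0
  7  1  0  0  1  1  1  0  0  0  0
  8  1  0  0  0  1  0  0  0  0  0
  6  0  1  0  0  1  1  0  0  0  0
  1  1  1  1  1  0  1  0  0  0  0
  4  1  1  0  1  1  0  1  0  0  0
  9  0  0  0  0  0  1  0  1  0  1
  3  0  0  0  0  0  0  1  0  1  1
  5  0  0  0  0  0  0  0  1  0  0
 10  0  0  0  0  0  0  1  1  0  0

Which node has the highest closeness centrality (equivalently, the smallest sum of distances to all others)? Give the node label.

Farness (sum of distances to all others) for each node — 1:17, 2:18, 3:21, 4:14, 5:29, 6:19, 7:18, 8:24, 9:16, 10:22.
The smallest farness is 14, for 4, so 4 has the highest closeness.

4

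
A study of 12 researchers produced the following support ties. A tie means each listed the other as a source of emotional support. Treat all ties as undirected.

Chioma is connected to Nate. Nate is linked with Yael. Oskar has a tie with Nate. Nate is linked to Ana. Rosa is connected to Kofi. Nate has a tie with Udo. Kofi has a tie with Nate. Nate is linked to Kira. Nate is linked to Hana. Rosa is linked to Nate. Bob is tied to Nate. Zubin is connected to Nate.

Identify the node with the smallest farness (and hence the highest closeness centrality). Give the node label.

Farness (sum of distances to all others) for each node — Ana:21, Bob:21, Chioma:21, Hana:21, Kira:21, Kofi:20, Nate:11, Oskar:21, Rosa:20, Udo:21, Yael:21, Zubin:21.
The smallest farness is 11, for Nate, so Nate has the highest closeness.

Nate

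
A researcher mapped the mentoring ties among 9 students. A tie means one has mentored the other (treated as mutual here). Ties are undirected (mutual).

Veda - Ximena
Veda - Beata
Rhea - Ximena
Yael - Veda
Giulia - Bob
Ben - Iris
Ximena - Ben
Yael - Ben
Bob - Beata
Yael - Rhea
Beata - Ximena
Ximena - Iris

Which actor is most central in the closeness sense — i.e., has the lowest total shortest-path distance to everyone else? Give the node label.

Farness (sum of distances to all others) for each node — Beata:13, Ben:16, Bob:18, Giulia:25, Iris:17, Rhea:17, Veda:14, Ximena:12, Yael:16.
The smallest farness is 12, for Ximena, so Ximena has the highest closeness.

Ximena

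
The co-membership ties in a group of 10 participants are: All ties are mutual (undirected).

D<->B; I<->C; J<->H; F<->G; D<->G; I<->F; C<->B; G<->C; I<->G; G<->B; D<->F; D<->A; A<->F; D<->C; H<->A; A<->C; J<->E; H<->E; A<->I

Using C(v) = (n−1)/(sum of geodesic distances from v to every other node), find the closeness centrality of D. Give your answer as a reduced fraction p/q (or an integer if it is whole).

Distances from D: A:1, B:1, C:1, E:3, F:1, G:1, H:2, I:2, J:3. Sum = 15.
n = 10, so closeness = 9/15 = 3/5.

3/5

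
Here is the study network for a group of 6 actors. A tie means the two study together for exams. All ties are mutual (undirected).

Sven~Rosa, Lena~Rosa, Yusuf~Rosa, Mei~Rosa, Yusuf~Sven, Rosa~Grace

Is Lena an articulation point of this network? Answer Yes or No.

No

Even without Lena, every remaining node can still reach every other (the residual graph is connected), so Lena is not a cut vertex.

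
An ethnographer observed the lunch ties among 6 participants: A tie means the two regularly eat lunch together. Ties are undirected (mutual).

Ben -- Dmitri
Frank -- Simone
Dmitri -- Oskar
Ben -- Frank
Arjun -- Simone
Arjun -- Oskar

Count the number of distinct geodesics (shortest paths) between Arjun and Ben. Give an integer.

2

The shortest distance is 3. The length-3 paths are: Arjun–Oskar–Dmitri–Ben; Arjun–Simone–Frank–Ben.
That gives 2 distinct shortest paths.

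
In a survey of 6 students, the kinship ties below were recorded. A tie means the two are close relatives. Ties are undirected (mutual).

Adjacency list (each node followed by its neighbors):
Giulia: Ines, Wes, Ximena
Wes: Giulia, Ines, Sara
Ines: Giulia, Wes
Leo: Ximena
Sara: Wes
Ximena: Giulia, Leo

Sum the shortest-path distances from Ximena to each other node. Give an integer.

9

Distances from Ximena: Giulia:1, Ines:2, Leo:1, Sara:3, Wes:2.
Sum = 1 + 2 + 1 + 3 + 2 = 9.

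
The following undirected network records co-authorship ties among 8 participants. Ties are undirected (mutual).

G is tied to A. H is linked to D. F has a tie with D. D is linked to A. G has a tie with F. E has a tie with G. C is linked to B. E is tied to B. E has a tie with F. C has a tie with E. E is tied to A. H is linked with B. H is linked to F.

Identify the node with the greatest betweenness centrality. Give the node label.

E

Unnormalized betweenness of each node: A:4/3, B:11/6, C:0, D:4/3, E:13/2, F:17/6, G:1/3, H:11/6.
E has the largest value, 13/2, making it the main broker — the node through which the most shortest paths run.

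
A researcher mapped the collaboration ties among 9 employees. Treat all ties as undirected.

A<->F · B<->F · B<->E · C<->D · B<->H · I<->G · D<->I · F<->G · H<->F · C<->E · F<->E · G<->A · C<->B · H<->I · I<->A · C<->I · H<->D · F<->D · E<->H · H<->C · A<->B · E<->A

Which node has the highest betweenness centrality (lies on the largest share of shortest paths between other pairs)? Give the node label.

F

Unnormalized betweenness of each node: A:23/12, B:5/6, C:4/3, D:1/2, E:5/6, F:41/12, G:1/4, H:11/6, I:37/12.
F has the largest value, 41/12, making it the main broker — the node through which the most shortest paths run.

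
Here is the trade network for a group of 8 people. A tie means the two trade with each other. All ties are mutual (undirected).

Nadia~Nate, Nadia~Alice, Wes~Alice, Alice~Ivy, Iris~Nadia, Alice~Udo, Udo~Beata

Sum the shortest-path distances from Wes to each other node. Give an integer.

16

Distances from Wes: Alice:1, Beata:3, Iris:3, Ivy:2, Nadia:2, Nate:3, Udo:2.
Sum = 1 + 3 + 3 + 2 + 2 + 3 + 2 = 16.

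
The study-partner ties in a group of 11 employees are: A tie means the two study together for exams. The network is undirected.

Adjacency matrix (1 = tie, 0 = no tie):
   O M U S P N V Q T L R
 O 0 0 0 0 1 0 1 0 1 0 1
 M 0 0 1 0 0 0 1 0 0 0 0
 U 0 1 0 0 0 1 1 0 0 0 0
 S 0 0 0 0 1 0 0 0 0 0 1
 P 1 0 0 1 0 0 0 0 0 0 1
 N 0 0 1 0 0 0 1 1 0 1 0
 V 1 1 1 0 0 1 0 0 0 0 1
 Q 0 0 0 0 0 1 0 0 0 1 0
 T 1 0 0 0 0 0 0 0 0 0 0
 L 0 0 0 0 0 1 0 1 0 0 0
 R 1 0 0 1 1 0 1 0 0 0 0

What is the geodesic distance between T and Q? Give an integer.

One shortest route is T – O – V – N – Q, which uses 4 edges, and at distance 3 from T we only reach {M, N, S, U}, which does not include Q. So d(T,Q) = 4.

4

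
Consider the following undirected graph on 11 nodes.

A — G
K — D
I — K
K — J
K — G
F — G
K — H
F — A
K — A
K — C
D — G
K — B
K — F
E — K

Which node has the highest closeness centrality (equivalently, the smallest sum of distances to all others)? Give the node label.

Farness (sum of distances to all others) for each node — A:17, B:19, C:19, D:18, E:19, F:17, G:16, H:19, I:19, J:19, K:10.
The smallest farness is 10, for K, so K has the highest closeness.

K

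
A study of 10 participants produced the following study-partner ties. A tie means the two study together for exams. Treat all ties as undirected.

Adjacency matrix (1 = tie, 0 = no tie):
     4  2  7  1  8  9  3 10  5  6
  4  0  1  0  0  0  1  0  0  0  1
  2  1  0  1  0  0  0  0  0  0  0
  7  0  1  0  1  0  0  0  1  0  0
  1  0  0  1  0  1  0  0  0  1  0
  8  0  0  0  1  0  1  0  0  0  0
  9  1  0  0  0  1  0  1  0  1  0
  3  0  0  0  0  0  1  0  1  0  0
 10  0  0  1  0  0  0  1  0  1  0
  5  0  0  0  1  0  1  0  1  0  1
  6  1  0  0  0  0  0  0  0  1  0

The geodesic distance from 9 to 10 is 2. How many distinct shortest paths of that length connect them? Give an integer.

The shortest distance is 2. The length-2 paths are: 9–5–10; 9–3–10.
That gives 2 distinct shortest paths.

2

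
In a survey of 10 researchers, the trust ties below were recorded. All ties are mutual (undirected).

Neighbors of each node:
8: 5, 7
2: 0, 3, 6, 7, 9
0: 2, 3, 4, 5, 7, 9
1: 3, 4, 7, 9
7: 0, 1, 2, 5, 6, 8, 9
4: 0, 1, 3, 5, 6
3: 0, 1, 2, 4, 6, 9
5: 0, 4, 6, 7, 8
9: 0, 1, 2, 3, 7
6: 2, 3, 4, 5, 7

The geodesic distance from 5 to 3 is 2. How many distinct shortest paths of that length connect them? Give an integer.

3

The shortest distance is 2. The length-2 paths are: 5–4–3; 5–6–3; 5–0–3.
That gives 3 distinct shortest paths.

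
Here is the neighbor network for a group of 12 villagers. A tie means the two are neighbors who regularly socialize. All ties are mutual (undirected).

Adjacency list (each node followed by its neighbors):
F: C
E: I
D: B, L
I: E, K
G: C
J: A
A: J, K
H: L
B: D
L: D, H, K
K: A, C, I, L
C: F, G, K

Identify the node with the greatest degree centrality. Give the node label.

K

Degrees — A:2, B:1, C:3, D:2, E:1, F:1, G:1, H:1, I:2, J:1, K:4, L:3.
The maximum is 4, attained only by K.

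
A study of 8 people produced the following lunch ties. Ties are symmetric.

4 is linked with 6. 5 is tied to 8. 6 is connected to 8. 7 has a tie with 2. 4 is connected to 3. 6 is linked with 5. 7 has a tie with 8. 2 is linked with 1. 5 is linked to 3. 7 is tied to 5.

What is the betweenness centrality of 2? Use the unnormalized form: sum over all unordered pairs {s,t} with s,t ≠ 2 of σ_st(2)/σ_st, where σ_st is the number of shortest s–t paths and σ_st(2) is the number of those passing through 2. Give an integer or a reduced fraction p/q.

6

Pairs whose geodesics pass through 2 — 8–1: 1; 4–1: 3/3; 3–1: 1; 6–1: 2/2; 5–1: 1; 1–7: 1.
All other pairs contribute 0.
Summing the contributions gives betweenness(2) = 6.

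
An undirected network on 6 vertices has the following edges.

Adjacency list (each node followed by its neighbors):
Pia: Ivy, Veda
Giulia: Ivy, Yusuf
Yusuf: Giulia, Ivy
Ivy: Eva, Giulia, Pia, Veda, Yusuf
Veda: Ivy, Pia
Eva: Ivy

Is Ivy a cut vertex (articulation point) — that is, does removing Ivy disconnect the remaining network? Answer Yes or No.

Removing Ivy leaves {Eva} with no path to {Pia and Veda}, so the network splits into 3 components. Ivy is a cut vertex.

Yes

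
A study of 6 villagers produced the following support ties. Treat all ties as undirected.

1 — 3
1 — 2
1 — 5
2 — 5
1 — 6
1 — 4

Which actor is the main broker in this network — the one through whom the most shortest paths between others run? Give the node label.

Unnormalized betweenness of each node: 1:9, 2:0, 3:0, 4:0, 5:0, 6:0.
1 has the largest value, 9, making it the main broker — the node through which the most shortest paths run.

1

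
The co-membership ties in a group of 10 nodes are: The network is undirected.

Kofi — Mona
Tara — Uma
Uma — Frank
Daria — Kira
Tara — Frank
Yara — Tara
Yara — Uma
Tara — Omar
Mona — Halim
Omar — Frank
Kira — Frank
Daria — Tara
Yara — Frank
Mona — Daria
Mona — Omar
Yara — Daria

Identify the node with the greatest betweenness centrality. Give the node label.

Unnormalized betweenness of each node: Daria:10, Frank:19/4, Halim:0, Kira:1/3, Kofi:0, Mona:31/2, Omar:6, Tara:23/6, Uma:0, Yara:19/12.
Mona has the largest value, 31/2, making it the main broker — the node through which the most shortest paths run.

Mona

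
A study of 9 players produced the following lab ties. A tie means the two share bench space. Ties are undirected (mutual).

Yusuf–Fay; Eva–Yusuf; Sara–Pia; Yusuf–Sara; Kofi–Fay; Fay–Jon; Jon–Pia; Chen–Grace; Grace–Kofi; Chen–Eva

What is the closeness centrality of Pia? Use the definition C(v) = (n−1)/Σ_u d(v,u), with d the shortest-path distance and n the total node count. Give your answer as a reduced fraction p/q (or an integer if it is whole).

Distances from Pia: Chen:4, Eva:3, Fay:2, Grace:4, Jon:1, Kofi:3, Sara:1, Yusuf:2. Sum = 20.
n = 9, so closeness = 8/20 = 2/5.

2/5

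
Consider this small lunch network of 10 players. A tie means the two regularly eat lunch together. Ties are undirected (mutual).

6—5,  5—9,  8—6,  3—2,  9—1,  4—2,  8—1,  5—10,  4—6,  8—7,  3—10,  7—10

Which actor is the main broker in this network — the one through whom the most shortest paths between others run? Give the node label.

Unnormalized betweenness of each node: 1:3/2, 2:2, 3:7/2, 4:9/2, 5:17/2, 6:19/2, 7:3, 8:15/2, 9:2, 10:9.
6 has the largest value, 19/2, making it the main broker — the node through which the most shortest paths run.

6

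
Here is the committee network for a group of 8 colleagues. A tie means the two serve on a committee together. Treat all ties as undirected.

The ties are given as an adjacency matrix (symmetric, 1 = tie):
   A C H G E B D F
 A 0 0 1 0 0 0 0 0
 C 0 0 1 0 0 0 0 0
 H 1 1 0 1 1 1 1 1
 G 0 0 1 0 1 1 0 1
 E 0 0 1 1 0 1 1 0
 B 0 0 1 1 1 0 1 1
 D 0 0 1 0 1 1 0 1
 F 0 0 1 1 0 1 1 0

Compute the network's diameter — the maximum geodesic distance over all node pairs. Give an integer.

Eccentricity of each node (its greatest distance to any other): A:2, B:2, C:2, D:2, E:2, F:2, G:2, H:1.
The maximum eccentricity is 2, realized for instance by the pair A–C via A – H – C. So the diameter is 2.

2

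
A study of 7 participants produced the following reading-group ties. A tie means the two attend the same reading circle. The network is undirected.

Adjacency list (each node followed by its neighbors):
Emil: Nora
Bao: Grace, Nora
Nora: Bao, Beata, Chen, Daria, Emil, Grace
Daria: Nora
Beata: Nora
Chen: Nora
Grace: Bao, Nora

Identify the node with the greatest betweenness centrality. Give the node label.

Nora

Unnormalized betweenness of each node: Bao:0, Beata:0, Chen:0, Daria:0, Emil:0, Grace:0, Nora:14.
Nora has the largest value, 14, making it the main broker — the node through which the most shortest paths run.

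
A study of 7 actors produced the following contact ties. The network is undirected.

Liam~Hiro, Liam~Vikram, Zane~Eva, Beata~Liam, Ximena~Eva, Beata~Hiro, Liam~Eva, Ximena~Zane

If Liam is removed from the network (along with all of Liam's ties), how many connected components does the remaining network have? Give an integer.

3

Without Liam, the remaining ties split the others into: {Eva, Ximena, Zane}; {Beata, Hiro}; {Vikram}.
That's 3 separate components.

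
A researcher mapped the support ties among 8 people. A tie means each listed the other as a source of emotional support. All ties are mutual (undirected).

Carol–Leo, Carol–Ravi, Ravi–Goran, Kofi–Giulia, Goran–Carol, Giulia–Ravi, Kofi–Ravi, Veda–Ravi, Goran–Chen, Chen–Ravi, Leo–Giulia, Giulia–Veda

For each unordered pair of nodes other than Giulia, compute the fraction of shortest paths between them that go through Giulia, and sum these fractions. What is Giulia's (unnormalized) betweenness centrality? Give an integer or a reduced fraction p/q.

Pairs whose geodesics pass through Giulia — Leo–Chen: 1/3; Leo–Ravi: 1/2; Leo–Veda: 1; Leo–Kofi: 1; Veda–Kofi: 1/2.
All other pairs contribute 0.
Summing the contributions gives betweenness(Giulia) = 10/3.

10/3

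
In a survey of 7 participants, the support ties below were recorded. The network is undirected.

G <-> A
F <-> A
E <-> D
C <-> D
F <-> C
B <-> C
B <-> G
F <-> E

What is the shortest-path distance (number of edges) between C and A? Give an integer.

2

One shortest route is C – F – A, which uses 2 edges, and C and A are not directly tied, so nothing shorter exists. So d(C,A) = 2.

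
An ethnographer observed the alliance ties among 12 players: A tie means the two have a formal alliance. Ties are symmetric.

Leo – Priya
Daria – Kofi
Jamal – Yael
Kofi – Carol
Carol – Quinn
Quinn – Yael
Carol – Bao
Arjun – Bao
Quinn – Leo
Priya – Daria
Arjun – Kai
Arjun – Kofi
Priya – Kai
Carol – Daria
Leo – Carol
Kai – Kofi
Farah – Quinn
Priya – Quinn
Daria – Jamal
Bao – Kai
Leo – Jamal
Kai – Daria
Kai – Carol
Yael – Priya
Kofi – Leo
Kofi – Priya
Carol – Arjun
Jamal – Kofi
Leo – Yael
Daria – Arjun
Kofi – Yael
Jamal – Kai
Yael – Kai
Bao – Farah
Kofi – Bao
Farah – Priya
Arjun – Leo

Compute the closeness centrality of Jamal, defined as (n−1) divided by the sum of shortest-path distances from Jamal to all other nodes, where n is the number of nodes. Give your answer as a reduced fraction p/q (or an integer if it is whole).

11/18

Distances from Jamal: Arjun:2, Bao:2, Carol:2, Daria:1, Farah:3, Kai:1, Kofi:1, Leo:1, Priya:2, Quinn:2, Yael:1. Sum = 18.
n = 12, so closeness = 11/18.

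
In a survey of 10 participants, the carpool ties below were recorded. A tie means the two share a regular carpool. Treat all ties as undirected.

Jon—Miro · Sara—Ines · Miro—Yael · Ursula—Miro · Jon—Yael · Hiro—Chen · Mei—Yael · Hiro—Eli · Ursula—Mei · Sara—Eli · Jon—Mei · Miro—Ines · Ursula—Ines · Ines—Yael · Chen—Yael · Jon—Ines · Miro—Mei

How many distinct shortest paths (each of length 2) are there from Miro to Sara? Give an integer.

The shortest distance is 2, and the only length-2 path is Miro–Ines–Sara. So there is exactly 1 shortest path.

1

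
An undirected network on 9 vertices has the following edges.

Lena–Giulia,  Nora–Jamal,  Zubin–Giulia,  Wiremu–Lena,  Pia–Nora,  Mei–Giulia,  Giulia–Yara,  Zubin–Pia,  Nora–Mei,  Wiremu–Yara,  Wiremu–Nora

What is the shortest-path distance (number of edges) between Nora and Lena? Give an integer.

One shortest route is Nora – Wiremu – Lena, which uses 2 edges, and Nora and Lena are not directly tied, so nothing shorter exists. So d(Nora,Lena) = 2.

2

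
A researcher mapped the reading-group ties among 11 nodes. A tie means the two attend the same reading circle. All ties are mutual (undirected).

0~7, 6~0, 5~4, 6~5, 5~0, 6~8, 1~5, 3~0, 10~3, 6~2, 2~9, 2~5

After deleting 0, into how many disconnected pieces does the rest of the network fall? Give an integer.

Without 0, the remaining ties split the others into: {3, 10}; {1, 2, 4, 5, 6, 8, 9}; {7}.
That's 3 separate components.

3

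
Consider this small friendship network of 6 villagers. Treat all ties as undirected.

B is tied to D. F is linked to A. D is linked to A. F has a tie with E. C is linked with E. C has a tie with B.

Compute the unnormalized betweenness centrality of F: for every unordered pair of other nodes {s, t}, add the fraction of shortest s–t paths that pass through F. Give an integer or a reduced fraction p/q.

2

Pairs whose geodesics pass through F — E–D: 1/2; E–A: 1; C–A: 1/2.
All other pairs contribute 0.
Summing the contributions gives betweenness(F) = 2.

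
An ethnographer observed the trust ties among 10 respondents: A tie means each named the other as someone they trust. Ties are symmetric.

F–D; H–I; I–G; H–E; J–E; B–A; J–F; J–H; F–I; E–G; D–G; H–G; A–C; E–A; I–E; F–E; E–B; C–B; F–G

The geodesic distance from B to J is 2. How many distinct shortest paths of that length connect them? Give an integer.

1

The shortest distance is 2, and the only length-2 path is B–E–J. So there is exactly 1 shortest path.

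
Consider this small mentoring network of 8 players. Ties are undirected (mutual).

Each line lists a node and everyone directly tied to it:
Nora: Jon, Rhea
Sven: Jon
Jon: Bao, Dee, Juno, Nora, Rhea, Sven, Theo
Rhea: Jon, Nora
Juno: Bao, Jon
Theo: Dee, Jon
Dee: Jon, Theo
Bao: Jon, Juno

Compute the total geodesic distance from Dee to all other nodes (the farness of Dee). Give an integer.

Distances from Dee: Bao:2, Jon:1, Juno:2, Nora:2, Rhea:2, Sven:2, Theo:1.
Sum = 2 + 1 + 2 + 2 + 2 + 2 + 1 = 12.

12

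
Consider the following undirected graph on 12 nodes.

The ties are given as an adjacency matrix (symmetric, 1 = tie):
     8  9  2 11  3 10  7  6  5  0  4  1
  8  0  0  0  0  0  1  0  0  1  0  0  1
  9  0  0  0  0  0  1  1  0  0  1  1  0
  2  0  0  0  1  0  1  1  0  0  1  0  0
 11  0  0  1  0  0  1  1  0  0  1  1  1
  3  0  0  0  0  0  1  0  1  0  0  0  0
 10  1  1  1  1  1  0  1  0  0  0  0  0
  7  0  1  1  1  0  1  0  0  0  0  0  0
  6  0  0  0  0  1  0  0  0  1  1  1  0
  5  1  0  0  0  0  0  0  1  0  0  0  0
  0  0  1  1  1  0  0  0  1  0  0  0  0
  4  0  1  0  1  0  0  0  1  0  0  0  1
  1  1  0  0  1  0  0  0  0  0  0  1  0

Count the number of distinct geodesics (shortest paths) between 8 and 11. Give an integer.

The shortest distance is 2. The length-2 paths are: 8–10–11; 8–1–11.
That gives 2 distinct shortest paths.

2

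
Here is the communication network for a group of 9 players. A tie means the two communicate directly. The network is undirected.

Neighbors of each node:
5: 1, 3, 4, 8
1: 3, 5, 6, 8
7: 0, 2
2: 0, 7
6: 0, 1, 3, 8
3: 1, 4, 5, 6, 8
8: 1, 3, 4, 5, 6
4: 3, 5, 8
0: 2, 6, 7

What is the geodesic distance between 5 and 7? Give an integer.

One shortest route is 5 – 3 – 6 – 0 – 7, which uses 4 edges, and at distance 3 from 5 we only reach {0}, which does not include 7. So d(5,7) = 4.

4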